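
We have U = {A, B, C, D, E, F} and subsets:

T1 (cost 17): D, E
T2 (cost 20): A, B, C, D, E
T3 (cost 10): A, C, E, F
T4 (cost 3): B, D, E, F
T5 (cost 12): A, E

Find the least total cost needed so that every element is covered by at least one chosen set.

T3, T4 cover every element at cost 10 + 3 = 13.
Any cover uses at least 2 sets; among all covering selections none totals below 13.

13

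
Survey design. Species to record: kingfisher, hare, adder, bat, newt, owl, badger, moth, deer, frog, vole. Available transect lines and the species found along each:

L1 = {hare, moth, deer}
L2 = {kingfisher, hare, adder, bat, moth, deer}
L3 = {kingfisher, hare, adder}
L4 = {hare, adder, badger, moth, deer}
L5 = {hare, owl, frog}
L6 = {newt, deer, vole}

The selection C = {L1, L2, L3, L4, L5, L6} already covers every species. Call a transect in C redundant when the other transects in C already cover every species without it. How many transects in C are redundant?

Drop L1: the rest still cover every species — redundant.
Drop L2: bat uncovered — not redundant.
Drop L3: the rest still cover every species — redundant.
Drop L4: badger uncovered — not redundant.
Drop L5: owl, frog uncovered — not redundant.
Drop L6: newt, vole uncovered — not redundant.
2 redundant: L1, L3.

2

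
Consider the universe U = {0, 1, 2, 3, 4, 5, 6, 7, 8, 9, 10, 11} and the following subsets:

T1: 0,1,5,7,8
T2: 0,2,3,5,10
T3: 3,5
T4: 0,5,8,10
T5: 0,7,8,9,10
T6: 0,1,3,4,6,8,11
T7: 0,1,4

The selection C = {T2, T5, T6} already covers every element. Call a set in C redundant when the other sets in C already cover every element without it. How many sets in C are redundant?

0

Drop T2: 2, 5 uncovered — not redundant.
Drop T5: 7, 9 uncovered — not redundant.
Drop T6: 1, 4, 6, 11 uncovered — not redundant.
None of the sets in C is redundant.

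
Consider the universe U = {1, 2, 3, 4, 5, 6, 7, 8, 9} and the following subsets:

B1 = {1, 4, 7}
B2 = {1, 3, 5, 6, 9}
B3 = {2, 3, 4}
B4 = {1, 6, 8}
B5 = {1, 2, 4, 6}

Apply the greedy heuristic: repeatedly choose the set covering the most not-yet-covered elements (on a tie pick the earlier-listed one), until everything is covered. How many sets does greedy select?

Pick 1: B2 covers 5 new elements (1, 3, 5, 6, 9).
Pick 2: B1 covers 2 new elements (4, 7).
Pick 3: B3 covers 1 new elements (2).
Pick 4: B4 covers 1 new elements (8).
Greedy uses 4 sets.

4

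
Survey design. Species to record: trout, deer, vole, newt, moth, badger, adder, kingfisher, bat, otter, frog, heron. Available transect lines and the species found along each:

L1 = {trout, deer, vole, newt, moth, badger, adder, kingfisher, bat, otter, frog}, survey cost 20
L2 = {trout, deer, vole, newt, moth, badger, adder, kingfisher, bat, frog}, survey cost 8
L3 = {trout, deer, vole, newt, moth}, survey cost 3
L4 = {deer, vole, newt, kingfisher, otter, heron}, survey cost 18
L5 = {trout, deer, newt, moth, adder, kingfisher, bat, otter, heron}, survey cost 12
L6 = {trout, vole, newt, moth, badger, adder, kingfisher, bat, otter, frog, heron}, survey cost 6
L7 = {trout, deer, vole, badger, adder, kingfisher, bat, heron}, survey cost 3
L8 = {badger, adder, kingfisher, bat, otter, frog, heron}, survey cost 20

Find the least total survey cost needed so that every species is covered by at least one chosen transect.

L3, L6 cover every species at survey cost 3 + 6 = 9.
Any cover uses at least 2 transects; among all covering selections none totals below 9.

9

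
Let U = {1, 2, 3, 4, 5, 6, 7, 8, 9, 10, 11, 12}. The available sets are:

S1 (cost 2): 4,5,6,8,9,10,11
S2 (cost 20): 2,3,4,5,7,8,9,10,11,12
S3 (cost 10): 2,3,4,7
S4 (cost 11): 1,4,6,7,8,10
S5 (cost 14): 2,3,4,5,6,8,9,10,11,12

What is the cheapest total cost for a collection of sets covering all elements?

25

S4, S5 cover every element at cost 11 + 14 = 25.
Any cover uses at least 2 sets; among all covering selections none totals below 25.
Greedy by coverage-per-cost would pick S1, S3, S4, S5 for 37 — worse than the optimum 25.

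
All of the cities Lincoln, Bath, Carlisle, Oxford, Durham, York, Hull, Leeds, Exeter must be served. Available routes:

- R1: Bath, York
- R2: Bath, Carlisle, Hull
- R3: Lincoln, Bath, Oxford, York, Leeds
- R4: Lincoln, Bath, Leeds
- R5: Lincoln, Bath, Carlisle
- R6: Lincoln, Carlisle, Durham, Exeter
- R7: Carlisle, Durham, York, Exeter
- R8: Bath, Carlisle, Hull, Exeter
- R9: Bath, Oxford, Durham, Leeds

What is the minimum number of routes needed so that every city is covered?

3

R2, R3, R6 together cover {Lincoln, Bath, Carlisle, Oxford, Durham, York, Hull, Leeds, Exeter} — every city.
No 2 of the 9 routes cover everything (all 36 pairs fall short), so 3 is minimum.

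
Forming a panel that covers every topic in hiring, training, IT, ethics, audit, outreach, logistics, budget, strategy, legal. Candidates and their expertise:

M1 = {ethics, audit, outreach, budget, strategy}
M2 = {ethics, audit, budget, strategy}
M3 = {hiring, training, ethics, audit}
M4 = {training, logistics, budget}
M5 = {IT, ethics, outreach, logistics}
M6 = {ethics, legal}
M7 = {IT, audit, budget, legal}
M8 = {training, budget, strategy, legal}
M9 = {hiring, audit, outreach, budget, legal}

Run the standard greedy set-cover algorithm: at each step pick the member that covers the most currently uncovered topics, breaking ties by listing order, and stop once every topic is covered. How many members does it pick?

4

Pick 1: M1 covers 5 new topics (ethics, audit, outreach, budget, strategy).
Pick 2: M3 covers 2 new topics (hiring, training).
Pick 3: M5 covers 2 new topics (IT, logistics).
Pick 4: M6 covers 1 new topics (legal).
Greedy uses 4 members. (The true minimum is 3.)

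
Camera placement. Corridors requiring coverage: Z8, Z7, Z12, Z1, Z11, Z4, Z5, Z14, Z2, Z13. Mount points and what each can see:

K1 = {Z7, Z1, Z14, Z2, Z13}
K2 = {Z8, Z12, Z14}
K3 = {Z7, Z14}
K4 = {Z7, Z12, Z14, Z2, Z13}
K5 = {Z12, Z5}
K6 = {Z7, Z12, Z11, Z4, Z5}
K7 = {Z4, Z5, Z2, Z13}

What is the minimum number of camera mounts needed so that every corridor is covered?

K1, K2, K6 together cover {Z8, Z7, Z12, Z1, Z11, Z4, Z5, Z14, Z2, Z13} — every corridor.
No 2 of the 7 camera mounts cover everything (all 21 pairs fall short), so 3 is minimum.

3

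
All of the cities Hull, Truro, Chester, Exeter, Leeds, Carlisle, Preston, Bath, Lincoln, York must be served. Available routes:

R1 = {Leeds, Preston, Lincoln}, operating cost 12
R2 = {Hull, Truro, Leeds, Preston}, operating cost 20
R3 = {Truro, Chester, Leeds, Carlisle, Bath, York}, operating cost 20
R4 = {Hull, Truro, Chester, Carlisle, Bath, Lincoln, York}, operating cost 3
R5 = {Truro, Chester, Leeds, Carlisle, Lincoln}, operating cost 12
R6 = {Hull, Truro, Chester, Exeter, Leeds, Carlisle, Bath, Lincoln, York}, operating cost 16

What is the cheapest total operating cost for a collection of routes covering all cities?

28

R1, R6 cover every city at operating cost 12 + 16 = 28.
Any cover uses at least 2 routes; among all covering selections none totals below 28.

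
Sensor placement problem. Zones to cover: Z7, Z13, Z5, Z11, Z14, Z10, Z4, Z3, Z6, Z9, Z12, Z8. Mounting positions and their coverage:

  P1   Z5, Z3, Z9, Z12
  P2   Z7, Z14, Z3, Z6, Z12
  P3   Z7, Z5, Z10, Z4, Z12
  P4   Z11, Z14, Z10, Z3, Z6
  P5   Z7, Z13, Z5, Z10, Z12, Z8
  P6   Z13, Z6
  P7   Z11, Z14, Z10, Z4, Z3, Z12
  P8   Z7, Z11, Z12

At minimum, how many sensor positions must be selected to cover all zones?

4

P1, P2, P5, P7 together cover {Z7, Z13, Z5, Z11, Z14, Z10, Z4, Z3, Z6, Z9, Z12, Z8} — every zone.
No 3 of the 8 sensor positions cover everything (all 56 triples fall short), so 4 is minimum.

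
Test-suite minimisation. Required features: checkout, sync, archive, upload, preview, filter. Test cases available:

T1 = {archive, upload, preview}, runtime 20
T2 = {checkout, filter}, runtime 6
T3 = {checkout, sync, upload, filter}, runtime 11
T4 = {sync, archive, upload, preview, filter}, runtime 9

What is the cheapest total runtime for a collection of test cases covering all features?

15

T2, T4 cover every feature at runtime 6 + 9 = 15.
Any cover uses at least 2 test cases; among all covering selections none totals below 15.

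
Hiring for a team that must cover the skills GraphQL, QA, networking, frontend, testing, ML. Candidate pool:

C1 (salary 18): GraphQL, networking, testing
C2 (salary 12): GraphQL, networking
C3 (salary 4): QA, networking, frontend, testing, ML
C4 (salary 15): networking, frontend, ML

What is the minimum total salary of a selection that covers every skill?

C2, C3 cover every skill at salary 12 + 4 = 16.
Any cover uses at least 2 candidates; among all covering selections none totals below 16.

16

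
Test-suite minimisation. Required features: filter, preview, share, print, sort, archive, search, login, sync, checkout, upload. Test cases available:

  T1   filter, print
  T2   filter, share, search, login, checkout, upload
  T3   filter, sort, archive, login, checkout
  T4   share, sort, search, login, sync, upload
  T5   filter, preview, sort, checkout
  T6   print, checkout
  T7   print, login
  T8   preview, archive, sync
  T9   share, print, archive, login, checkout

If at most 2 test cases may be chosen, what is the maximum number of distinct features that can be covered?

Choosing T2, T8 covers {filter, preview, share, archive, search, login, sync, checkout, upload} — 9 features.
No choice of 2 test cases does better; here print, sort are left uncovered.

9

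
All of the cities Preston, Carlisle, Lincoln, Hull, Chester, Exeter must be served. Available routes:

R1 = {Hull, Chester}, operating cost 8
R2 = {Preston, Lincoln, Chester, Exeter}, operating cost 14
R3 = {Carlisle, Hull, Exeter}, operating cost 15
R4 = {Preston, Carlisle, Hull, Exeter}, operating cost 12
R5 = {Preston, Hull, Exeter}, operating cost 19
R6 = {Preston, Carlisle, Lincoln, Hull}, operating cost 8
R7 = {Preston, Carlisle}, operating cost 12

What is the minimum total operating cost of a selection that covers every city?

22

R2, R6 cover every city at operating cost 14 + 8 = 22.
Any cover uses at least 2 routes; among all covering selections none totals below 22.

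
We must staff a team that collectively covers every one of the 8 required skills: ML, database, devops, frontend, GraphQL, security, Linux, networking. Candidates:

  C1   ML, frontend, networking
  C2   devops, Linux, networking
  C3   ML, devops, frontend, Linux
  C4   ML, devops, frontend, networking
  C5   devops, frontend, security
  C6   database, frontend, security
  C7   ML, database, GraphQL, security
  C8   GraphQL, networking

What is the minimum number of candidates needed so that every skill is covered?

C1, C2, C7 together cover {ML, database, devops, frontend, GraphQL, security, Linux, networking} — every skill.
No 2 of the 8 candidates cover everything (all 28 pairs fall short), so 3 is minimum.

3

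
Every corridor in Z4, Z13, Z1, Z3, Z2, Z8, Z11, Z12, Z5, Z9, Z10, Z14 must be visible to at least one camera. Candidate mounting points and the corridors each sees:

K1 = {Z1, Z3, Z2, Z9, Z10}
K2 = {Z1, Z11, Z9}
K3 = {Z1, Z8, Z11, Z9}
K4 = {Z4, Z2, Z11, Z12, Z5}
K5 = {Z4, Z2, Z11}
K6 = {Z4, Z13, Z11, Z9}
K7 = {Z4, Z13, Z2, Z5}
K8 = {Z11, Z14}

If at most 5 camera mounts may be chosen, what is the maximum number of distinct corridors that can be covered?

12

Choosing K1, K3, K4, K6, K8 covers {Z4, Z13, Z1, Z3, Z2, Z8, Z11, Z12, Z5, Z9, Z10, Z14} — 12 corridors.
That is all 12 corridors.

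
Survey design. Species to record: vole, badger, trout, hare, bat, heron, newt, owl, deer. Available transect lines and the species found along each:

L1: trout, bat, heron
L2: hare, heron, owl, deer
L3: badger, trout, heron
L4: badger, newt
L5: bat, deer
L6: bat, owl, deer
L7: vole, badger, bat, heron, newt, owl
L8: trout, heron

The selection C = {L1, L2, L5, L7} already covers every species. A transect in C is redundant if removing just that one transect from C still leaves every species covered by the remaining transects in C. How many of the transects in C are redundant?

1

Drop L1: trout uncovered — not redundant.
Drop L2: hare uncovered — not redundant.
Drop L5: the rest still cover every species — redundant.
Drop L7: vole, badger, newt uncovered — not redundant.
1 redundant: L5.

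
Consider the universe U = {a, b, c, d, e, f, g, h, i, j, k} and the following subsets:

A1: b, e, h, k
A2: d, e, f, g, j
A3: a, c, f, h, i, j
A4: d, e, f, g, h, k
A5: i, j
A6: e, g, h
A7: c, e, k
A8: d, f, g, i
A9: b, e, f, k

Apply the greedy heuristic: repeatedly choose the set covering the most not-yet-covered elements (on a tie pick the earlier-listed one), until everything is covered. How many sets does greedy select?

3

Pick 1: A3 covers 6 new elements (a, c, f, h, i, j).
Pick 2: A4 covers 4 new elements (d, e, g, k).
Pick 3: A1 covers 1 new elements (b).
Greedy uses 3 sets.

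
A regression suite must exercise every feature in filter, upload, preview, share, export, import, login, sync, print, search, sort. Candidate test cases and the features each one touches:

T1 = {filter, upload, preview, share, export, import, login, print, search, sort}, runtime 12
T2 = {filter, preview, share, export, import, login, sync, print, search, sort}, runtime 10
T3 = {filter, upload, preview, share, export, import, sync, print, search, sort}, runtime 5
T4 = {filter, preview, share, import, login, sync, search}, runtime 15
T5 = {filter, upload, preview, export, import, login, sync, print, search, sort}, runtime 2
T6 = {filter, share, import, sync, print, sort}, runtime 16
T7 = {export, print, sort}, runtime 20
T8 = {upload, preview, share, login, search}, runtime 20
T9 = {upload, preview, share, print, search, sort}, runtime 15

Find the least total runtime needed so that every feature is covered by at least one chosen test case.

7

T3, T5 cover every feature at runtime 5 + 2 = 7.
Any cover uses at least 2 test cases; among all covering selections none totals below 7.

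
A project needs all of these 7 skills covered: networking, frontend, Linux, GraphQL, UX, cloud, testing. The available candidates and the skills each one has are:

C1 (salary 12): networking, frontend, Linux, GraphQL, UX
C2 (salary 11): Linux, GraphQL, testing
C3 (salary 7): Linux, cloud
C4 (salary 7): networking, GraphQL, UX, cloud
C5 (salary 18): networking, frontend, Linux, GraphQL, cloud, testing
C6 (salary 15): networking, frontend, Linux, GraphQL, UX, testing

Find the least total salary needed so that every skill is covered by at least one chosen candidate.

22

C3, C6 cover every skill at salary 7 + 15 = 22.
Any cover uses at least 2 candidates; among all covering selections none totals below 22.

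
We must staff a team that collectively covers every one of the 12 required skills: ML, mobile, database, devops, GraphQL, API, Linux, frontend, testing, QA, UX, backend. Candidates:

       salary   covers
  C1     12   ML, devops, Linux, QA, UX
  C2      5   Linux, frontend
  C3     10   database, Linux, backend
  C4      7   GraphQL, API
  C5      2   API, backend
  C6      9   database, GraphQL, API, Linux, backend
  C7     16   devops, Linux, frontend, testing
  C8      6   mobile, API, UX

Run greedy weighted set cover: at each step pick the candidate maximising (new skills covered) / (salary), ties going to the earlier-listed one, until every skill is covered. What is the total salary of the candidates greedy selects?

50

Pick 1: C5 adds 2 new (API, backend) at salary 2 (ratio 2/2).
Pick 2: C1 adds 5 new (ML, devops, Linux, QA, UX) at salary 12 (ratio 5/12).
Pick 3: C6 adds 2 new (database, GraphQL) at salary 9 (ratio 2/9).
Pick 4: C2 adds 1 new (frontend) at salary 5 (ratio 1/5).
Pick 5: C8 adds 1 new (mobile) at salary 6 (ratio 1/6).
Pick 6: C7 adds 1 new (testing) at salary 16 (ratio 1/16).
Greedy total salary: 2 + 12 + 9 + 5 + 6 + 16 = 50. (The true optimum is 43, so greedy overshoots here.)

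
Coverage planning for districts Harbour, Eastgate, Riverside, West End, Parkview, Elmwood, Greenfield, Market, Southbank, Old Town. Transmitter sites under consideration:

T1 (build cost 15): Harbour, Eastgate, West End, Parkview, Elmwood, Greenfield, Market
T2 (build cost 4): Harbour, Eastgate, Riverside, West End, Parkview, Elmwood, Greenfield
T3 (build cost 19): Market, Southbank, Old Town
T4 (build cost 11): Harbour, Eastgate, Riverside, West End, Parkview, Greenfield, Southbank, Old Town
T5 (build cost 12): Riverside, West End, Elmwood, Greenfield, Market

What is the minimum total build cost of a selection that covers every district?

T2, T3 cover every district at build cost 4 + 19 = 23.
Any cover uses at least 2 transmitter sites; among all covering selections none totals below 23.

23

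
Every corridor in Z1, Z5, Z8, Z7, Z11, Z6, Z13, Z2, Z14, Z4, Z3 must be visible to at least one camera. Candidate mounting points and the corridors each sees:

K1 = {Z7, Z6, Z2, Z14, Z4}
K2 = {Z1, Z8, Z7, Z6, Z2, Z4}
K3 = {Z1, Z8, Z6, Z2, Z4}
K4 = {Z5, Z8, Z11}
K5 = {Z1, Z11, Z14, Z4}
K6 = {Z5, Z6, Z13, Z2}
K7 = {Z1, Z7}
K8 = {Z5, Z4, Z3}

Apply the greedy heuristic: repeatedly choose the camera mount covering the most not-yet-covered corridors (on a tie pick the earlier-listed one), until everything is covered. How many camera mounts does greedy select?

5

Pick 1: K2 covers 6 new corridors (Z1, Z8, Z7, Z6, Z2, Z4).
Pick 2: K4 covers 2 new corridors (Z5, Z11).
Pick 3: K1 covers 1 new corridors (Z14).
Pick 4: K6 covers 1 new corridors (Z13).
Pick 5: K8 covers 1 new corridors (Z3).
Greedy uses 5 camera mounts. (The true minimum is 4.)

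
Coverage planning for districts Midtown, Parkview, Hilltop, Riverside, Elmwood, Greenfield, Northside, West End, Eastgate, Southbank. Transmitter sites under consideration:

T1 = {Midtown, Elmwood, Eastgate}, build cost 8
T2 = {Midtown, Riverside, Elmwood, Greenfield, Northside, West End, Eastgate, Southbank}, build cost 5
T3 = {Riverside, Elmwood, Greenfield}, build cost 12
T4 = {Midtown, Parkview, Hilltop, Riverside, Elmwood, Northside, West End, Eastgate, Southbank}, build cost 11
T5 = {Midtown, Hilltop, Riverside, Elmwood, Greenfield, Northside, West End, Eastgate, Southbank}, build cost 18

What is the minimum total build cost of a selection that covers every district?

T2, T4 cover every district at build cost 5 + 11 = 16.
Any cover uses at least 2 transmitter sites; among all covering selections none totals below 16.

16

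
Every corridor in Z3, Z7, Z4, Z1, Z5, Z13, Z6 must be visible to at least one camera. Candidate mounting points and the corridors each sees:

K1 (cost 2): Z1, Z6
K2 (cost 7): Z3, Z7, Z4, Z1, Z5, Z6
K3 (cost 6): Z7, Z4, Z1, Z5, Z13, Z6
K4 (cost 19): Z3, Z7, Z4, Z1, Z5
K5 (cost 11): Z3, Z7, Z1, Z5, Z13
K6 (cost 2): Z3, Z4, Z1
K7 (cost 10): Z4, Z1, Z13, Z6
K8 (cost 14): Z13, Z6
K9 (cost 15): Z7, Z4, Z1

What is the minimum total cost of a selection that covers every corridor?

K3, K6 cover every corridor at cost 6 + 2 = 8.
Any cover uses at least 2 camera mounts; among all covering selections none totals below 8.

8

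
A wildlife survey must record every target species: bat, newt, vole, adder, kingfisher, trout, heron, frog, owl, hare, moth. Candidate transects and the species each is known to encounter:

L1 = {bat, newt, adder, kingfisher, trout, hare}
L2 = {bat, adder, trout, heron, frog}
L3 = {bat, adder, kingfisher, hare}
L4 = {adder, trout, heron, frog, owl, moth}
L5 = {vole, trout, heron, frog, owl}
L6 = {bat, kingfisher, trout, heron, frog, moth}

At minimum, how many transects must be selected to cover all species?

L1, L4, L5 together cover {bat, newt, vole, adder, kingfisher, trout, heron, frog, owl, hare, moth} — every species.
No 2 of the 6 transects cover everything (all 15 pairs fall short), so 3 is minimum.

3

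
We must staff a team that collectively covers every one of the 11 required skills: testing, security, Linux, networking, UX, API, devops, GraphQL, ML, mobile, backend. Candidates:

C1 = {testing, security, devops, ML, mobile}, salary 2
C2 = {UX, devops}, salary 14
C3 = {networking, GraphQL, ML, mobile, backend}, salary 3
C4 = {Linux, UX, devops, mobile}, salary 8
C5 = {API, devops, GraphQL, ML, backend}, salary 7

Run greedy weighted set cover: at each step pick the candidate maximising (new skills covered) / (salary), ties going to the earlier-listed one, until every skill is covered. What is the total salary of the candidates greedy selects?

Pick 1: C1 adds 5 new (testing, security, devops, ML, mobile) at salary 2 (ratio 5/2).
Pick 2: C3 adds 3 new (networking, GraphQL, backend) at salary 3 (ratio 3/3).
Pick 3: C4 adds 2 new (Linux, UX) at salary 8 (ratio 2/8).
Pick 4: C5 adds 1 new (API) at salary 7 (ratio 1/7).
Greedy total salary: 2 + 3 + 8 + 7 = 20.

20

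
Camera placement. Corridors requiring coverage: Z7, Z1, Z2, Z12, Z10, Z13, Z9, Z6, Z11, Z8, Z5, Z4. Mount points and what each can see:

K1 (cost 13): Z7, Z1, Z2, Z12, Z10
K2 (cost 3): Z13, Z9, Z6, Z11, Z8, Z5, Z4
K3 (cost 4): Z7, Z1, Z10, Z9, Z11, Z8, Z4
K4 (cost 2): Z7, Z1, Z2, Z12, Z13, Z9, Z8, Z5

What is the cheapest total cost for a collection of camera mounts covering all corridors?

K2, K3, K4 cover every corridor at cost 3 + 4 + 2 = 9.
Any cover uses at least 2 camera mounts; among all covering selections none totals below 9.

9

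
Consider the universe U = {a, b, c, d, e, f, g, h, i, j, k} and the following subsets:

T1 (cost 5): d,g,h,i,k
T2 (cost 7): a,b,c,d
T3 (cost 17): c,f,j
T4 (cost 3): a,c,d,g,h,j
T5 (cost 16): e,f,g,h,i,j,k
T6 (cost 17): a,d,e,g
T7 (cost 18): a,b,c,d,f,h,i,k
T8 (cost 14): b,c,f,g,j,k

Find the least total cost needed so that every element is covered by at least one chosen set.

T2, T5 cover every element at cost 7 + 16 = 23.
Any cover uses at least 2 sets; among all covering selections none totals below 23.
Greedy by coverage-per-cost would pick T4, T1, T2, T5 for 31 — worse than the optimum 23.

23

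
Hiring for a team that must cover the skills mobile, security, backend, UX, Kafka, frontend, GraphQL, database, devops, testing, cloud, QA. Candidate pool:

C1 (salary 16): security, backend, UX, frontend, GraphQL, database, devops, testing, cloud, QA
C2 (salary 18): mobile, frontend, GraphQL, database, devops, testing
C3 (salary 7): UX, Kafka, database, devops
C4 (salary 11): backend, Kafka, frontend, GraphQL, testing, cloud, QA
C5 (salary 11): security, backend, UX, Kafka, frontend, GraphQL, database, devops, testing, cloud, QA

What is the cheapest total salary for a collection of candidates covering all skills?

29

C2, C5 cover every skill at salary 18 + 11 = 29.
Any cover uses at least 2 candidates; among all covering selections none totals below 29.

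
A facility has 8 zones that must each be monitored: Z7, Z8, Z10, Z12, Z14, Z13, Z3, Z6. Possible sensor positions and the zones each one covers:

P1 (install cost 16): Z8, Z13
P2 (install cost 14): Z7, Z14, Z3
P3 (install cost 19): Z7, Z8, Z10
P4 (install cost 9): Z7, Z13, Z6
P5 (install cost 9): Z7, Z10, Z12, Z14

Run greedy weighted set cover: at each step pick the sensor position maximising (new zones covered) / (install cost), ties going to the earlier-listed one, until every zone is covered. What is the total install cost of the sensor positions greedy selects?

48

Pick 1: P5 adds 4 new (Z7, Z10, Z12, Z14) at install cost 9 (ratio 4/9).
Pick 2: P4 adds 2 new (Z13, Z6) at install cost 9 (ratio 2/9).
Pick 3: P2 adds 1 new (Z3) at install cost 14 (ratio 1/14).
Pick 4: P1 adds 1 new (Z8) at install cost 16 (ratio 1/16).
Greedy total install cost: 9 + 9 + 14 + 16 = 48.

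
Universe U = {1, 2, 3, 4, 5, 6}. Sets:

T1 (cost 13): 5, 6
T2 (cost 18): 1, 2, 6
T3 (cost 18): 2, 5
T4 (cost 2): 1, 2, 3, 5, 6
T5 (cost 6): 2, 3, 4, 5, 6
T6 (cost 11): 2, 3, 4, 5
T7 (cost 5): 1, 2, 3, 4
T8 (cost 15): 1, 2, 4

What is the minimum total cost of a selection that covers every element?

T4, T7 cover every element at cost 2 + 5 = 7.
Any cover uses at least 2 sets; among all covering selections none totals below 7.

7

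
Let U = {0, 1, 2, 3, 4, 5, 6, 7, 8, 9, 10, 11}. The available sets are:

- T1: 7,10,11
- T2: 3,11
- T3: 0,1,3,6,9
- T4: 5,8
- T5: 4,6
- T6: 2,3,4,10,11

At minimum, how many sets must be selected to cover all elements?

4

T1, T3, T4, T6 together cover {0, 1, 2, 3, 4, 5, 6, 7, 8, 9, 10, 11} — every element.
No 3 of the 6 sets cover everything (all 20 triples fall short), so 4 is minimum.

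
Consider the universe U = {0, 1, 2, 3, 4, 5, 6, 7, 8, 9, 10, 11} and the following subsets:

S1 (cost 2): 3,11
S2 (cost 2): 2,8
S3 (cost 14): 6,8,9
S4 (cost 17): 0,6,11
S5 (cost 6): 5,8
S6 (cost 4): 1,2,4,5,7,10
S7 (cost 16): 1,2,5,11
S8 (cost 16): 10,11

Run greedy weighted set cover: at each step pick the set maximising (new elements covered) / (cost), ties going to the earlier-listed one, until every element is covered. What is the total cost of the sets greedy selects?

39

Pick 1: S6 adds 6 new (1, 2, 4, 5, 7, 10) at cost 4 (ratio 6/4).
Pick 2: S1 adds 2 new (3, 11) at cost 2 (ratio 2/2).
Pick 3: S2 adds 1 new (8) at cost 2 (ratio 1/2).
Pick 4: S3 adds 2 new (6, 9) at cost 14 (ratio 2/14).
Pick 5: S4 adds 1 new (0) at cost 17 (ratio 1/17).
Greedy total cost: 4 + 2 + 2 + 14 + 17 = 39. (The true optimum is 37, so greedy overshoots here.)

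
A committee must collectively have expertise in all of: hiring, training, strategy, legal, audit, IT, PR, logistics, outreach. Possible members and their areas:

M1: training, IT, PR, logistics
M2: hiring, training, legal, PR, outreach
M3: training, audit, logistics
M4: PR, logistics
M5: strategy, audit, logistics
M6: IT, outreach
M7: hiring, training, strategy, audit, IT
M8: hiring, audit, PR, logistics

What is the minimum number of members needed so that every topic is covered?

M1, M2, M5 together cover {hiring, training, strategy, legal, audit, IT, PR, logistics, outreach} — every topic.
No 2 of the 8 members cover everything (all 28 pairs fall short), so 3 is minimum.

3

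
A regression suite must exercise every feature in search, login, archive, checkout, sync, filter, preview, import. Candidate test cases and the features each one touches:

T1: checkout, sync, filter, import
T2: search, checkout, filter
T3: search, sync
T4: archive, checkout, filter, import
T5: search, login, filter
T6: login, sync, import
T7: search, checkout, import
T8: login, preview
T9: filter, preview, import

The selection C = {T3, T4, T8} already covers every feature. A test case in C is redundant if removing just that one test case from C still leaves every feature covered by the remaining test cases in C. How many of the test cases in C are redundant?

Drop T3: search, sync uncovered — not redundant.
Drop T4: archive, checkout, filter, import uncovered — not redundant.
Drop T8: login, preview uncovered — not redundant.
None of the test cases in C is redundant.

0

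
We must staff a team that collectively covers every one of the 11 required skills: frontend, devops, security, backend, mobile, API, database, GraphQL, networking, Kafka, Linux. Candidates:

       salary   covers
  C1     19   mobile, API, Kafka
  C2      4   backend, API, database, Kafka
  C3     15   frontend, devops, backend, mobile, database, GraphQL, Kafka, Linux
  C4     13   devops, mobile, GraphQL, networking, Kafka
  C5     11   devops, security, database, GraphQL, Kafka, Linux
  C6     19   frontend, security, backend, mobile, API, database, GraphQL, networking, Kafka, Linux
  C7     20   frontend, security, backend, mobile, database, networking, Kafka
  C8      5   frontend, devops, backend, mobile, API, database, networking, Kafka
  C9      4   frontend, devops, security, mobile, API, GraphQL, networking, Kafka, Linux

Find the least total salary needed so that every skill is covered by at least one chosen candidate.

C2, C9 cover every skill at salary 4 + 4 = 8.
Any cover uses at least 2 candidates; among all covering selections none totals below 8.

8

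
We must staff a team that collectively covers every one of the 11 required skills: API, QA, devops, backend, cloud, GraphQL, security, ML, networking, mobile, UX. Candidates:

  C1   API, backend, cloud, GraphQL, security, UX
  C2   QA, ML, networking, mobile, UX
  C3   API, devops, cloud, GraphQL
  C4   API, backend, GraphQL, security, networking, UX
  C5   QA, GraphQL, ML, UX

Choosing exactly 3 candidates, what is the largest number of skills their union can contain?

Choosing C1, C2, C3 covers {API, QA, devops, backend, cloud, GraphQL, security, ML, networking, mobile, UX} — 11 skills.
That is all 11 skills.

11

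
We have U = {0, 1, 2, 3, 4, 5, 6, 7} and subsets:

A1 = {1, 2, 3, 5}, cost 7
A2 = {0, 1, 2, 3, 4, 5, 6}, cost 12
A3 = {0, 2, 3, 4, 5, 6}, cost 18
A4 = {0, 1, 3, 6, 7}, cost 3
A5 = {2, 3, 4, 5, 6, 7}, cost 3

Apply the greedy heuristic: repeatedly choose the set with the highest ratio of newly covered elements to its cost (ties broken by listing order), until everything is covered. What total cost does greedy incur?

Pick 1: A5 adds 6 new (2, 3, 4, 5, 6, 7) at cost 3 (ratio 6/3).
Pick 2: A4 adds 2 new (0, 1) at cost 3 (ratio 2/3).
Greedy total cost: 3 + 3 = 6.

6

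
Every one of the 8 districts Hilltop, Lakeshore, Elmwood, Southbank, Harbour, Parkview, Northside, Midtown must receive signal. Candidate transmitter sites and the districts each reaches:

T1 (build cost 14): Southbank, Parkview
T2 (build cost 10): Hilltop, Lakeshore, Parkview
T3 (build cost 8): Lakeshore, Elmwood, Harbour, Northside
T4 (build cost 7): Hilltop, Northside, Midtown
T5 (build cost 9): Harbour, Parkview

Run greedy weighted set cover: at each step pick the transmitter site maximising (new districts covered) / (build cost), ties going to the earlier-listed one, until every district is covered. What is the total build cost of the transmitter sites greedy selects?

Pick 1: T3 adds 4 new (Lakeshore, Elmwood, Harbour, Northside) at build cost 8 (ratio 4/8).
Pick 2: T4 adds 2 new (Hilltop, Midtown) at build cost 7 (ratio 2/7).
Pick 3: T1 adds 2 new (Southbank, Parkview) at build cost 14 (ratio 2/14).
Greedy total build cost: 8 + 7 + 14 = 29.

29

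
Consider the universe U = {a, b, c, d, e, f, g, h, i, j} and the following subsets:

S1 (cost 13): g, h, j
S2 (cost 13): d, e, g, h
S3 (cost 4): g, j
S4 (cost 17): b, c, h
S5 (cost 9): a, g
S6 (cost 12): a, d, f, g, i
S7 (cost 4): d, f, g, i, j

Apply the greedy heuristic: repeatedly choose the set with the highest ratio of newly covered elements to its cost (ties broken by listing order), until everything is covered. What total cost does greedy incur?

Pick 1: S7 adds 5 new (d, f, g, i, j) at cost 4 (ratio 5/4).
Pick 2: S4 adds 3 new (b, c, h) at cost 17 (ratio 3/17).
Pick 3: S5 adds 1 new (a) at cost 9 (ratio 1/9).
Pick 4: S2 adds 1 new (e) at cost 13 (ratio 1/13).
Greedy total cost: 4 + 17 + 9 + 13 = 43.

43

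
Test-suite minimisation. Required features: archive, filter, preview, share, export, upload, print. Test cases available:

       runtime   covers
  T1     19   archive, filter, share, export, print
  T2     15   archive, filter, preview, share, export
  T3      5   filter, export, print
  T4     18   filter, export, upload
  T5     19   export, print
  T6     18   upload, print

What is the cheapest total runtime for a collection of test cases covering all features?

33

T2, T6 cover every feature at runtime 15 + 18 = 33.
Any cover uses at least 2 test cases; among all covering selections none totals below 33.
Greedy by coverage-per-runtime would pick T3, T2, T4 for 38 — worse than the optimum 33.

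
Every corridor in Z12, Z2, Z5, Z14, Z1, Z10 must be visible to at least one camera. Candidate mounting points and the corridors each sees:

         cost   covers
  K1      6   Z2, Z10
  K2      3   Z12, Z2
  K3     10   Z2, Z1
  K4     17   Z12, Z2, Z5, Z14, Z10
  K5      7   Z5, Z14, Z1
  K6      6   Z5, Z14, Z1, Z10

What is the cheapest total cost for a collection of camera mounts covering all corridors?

9

K2, K6 cover every corridor at cost 3 + 6 = 9.
Any cover uses at least 2 camera mounts; among all covering selections none totals below 9.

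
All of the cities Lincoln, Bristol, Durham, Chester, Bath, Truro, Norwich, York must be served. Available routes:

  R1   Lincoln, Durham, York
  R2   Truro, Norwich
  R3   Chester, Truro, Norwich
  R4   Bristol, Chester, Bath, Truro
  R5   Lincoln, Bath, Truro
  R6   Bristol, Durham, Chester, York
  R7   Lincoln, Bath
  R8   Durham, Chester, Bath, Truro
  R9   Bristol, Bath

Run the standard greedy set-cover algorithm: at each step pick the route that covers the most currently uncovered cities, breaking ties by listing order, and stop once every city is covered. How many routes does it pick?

3

Pick 1: R4 covers 4 new cities (Bristol, Chester, Bath, Truro).
Pick 2: R1 covers 3 new cities (Lincoln, Durham, York).
Pick 3: R2 covers 1 new cities (Norwich).
Greedy uses 3 routes.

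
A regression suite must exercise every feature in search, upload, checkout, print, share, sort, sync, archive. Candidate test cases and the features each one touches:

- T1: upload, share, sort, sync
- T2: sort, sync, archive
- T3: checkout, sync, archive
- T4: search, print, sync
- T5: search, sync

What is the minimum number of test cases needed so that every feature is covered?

T1, T3, T4 together cover {search, upload, checkout, print, share, sort, sync, archive} — every feature.
No 2 of the 5 test cases cover everything (all 10 pairs fall short), so 3 is minimum.

3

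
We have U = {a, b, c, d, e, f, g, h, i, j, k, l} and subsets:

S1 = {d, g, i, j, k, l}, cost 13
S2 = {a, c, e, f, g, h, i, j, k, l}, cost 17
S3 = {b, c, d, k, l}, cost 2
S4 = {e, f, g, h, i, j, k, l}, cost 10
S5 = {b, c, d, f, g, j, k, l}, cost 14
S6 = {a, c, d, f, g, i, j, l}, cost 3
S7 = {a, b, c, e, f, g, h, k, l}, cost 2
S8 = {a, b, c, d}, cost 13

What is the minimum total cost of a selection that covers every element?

5

S6, S7 cover every element at cost 3 + 2 = 5.
Any cover uses at least 2 sets; among all covering selections none totals below 5.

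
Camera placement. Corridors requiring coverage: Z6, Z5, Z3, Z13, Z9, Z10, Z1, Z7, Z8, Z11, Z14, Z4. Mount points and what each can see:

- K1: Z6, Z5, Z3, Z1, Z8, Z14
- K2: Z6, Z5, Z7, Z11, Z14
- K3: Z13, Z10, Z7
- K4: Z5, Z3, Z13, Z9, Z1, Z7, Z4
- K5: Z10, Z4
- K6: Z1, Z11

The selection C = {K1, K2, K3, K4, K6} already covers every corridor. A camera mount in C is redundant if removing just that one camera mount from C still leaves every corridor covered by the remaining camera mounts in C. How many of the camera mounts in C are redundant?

2

Drop K1: Z8 uncovered — not redundant.
Drop K2: the rest still cover every corridor — redundant.
Drop K3: Z10 uncovered — not redundant.
Drop K4: Z9, Z4 uncovered — not redundant.
Drop K6: the rest still cover every corridor — redundant.
2 redundant: K2, K6.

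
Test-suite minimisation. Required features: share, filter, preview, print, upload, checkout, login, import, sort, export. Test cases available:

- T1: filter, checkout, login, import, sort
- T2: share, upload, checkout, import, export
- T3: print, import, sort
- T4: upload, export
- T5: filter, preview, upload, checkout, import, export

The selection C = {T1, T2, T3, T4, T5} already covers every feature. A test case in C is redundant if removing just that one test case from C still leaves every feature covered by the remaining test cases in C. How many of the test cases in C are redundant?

Drop T1: login uncovered — not redundant.
Drop T2: share uncovered — not redundant.
Drop T3: print uncovered — not redundant.
Drop T4: the rest still cover every feature — redundant.
Drop T5: preview uncovered — not redundant.
1 redundant: T4.

1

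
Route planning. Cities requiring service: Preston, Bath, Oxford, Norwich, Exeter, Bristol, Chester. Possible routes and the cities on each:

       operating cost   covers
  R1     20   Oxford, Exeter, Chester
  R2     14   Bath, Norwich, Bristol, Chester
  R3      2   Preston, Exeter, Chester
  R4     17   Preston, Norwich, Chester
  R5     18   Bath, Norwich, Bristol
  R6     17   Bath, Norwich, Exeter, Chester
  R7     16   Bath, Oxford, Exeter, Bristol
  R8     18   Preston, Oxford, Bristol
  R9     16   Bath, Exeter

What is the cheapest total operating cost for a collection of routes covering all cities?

R2, R3, R7 cover every city at operating cost 14 + 2 + 16 = 32.
Any cover uses at least 2 routes; among all covering selections none totals below 32.

32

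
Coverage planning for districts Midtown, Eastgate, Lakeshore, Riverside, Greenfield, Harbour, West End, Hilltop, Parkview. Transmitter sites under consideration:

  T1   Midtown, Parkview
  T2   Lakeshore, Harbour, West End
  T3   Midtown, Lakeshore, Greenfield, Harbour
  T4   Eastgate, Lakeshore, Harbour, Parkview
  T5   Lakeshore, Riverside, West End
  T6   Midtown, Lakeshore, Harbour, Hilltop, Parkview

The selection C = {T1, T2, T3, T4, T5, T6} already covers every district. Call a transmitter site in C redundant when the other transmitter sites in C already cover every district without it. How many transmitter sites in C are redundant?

Drop T1: the rest still cover every district — redundant.
Drop T2: the rest still cover every district — redundant.
Drop T3: Greenfield uncovered — not redundant.
Drop T4: Eastgate uncovered — not redundant.
Drop T5: Riverside uncovered — not redundant.
Drop T6: Hilltop uncovered — not redundant.
2 redundant: T1, T2.

2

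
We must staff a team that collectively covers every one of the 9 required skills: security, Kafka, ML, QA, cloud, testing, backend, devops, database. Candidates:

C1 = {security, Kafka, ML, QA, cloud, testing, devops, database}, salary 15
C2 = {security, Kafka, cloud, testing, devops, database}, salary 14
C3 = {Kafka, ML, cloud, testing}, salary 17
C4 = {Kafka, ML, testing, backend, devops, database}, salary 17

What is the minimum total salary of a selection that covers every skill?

32

C1, C4 cover every skill at salary 15 + 17 = 32.
Any cover uses at least 2 candidates; among all covering selections none totals below 32.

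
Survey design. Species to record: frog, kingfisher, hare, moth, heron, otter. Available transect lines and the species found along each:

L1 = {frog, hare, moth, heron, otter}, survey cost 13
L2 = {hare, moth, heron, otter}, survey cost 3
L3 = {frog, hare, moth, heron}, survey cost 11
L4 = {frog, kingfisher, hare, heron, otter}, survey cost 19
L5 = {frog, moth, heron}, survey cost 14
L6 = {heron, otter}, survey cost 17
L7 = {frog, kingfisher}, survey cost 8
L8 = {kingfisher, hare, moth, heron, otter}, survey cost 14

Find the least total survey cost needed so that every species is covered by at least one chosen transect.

11

L2, L7 cover every species at survey cost 3 + 8 = 11.
Any cover uses at least 2 transects; among all covering selections none totals below 11.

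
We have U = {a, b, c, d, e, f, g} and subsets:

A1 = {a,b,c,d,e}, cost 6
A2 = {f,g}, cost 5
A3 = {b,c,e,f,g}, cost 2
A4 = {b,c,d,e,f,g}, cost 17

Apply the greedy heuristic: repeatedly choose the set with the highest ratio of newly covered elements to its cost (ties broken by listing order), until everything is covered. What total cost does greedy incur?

8

Pick 1: A3 adds 5 new (b, c, e, f, g) at cost 2 (ratio 5/2).
Pick 2: A1 adds 2 new (a, d) at cost 6 (ratio 2/6).
Greedy total cost: 2 + 6 = 8.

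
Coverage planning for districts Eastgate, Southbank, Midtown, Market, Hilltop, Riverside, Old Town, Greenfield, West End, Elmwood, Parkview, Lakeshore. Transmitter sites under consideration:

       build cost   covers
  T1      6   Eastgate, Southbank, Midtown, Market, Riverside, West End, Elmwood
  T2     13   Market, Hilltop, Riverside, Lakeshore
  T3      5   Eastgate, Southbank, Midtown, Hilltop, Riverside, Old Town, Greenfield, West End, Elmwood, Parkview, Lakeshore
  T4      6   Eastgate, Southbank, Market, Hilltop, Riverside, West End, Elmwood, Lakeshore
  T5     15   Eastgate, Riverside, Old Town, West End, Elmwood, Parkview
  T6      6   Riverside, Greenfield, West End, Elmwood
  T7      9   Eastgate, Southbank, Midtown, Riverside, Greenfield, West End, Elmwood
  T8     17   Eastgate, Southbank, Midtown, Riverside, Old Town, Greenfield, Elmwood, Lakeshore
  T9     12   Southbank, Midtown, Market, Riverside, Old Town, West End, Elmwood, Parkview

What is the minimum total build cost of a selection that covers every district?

11

T1, T3 cover every district at build cost 6 + 5 = 11.
Any cover uses at least 2 transmitter sites; among all covering selections none totals below 11.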